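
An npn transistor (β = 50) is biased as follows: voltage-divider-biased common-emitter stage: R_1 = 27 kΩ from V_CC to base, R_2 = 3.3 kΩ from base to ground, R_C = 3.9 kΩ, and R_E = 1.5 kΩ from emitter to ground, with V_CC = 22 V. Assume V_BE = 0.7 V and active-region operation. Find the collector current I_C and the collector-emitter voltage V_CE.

I_C ≈ 1.1 mA, V_CE ≈ 16 V

Thevenize the base divider: V_Th = V_CC·R_2/(R_1+R_2) = 22×3.3/30.3 = 2.4 V, R_Th = R_1‖R_2 = 2.94 kΩ.
Base-emitter loop: V_Th = I_B·R_Th + V_BE + (β+1)I_B·R_E, so I_B = (2.4 − 0.7) / (2.94 + 51×1.5) = 0.0213 mA.
I_C = β·I_B = 50×0.0213 = 1.07 mA, and I_E = (β+1)I_B = 1.09 mA.
V_CE = V_CC − I_C·R_C − I_E·R_E = 22 − 1.07×3.9 − 1.09×1.5 = 16.2 V.
V_CE = 16.2 V > 0.2 V confirms active-region operation.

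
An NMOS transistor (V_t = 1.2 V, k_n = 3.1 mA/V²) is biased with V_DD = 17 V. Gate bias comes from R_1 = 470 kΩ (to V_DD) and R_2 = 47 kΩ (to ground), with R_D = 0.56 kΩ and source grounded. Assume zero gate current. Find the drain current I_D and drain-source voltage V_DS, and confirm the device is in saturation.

V_G = V_DD·R_2/(R_1+R_2) = 17×47/517 = 1.55 V. With the source grounded, V_GS = V_G = 1.55 V.
Assume saturation: I_D = (k_n/2)(V_GS − V_t)² = (3.1/2)×(1.55 − 1.2)² = 1.55×0.345² = 0.185 mA.
V_DS = V_DD − I_D·R_D = 17 − 0.185×0.56 = 16.9 V.
Saturation requires V_DS ≥ V_GS − V_t = 0.345 V; 16.9 ≥ 0.345 ✓.

I_D ≈ 0.18 mA, V_DS ≈ 17 V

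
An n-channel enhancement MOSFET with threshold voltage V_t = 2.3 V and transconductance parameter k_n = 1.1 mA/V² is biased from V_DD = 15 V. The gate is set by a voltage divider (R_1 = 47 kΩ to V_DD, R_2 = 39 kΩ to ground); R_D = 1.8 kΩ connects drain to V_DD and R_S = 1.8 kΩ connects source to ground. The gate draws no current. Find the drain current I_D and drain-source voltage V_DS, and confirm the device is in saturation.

V_G = V_DD·R_2/(R_1+R_2) = 15×39/86 = 6.8 V.
Assume saturation: I_D = (k_n/2)(V_GS − V_t)² with V_GS = V_G − I_D·R_S = 6.8 − 1.8·I_D.
Substituting gives 1.78·I_D² − 9.91·I_D + 11.1 = 0, with roots I_D = 1.56 or 4 mA.
The root I_D = 4 mA gives V_GS = -0.397 V ≤ V_t, so take I_D = 1.56 mA.
Then V_GS = 3.99 V and V_DS = V_DD − I_D(R_D+R_S) = 15 − 1.56×3.6 = 9.37 V.
Saturation requires V_DS ≥ V_GS − V_t = 1.69 V; 9.37 ≥ 1.69 ✓.

I_D ≈ 1.6 mA, V_DS ≈ 9.4 V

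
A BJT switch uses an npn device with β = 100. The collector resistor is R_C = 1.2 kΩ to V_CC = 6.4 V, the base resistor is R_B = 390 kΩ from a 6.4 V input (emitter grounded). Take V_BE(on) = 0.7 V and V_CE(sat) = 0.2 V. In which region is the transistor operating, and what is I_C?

Assume active. Base-emitter loop: I_B = (V_BB − V_BE)/R_B = (6.4 − 0.7)/390 = 0.0146 mA.
I_C = β·I_B = 100×0.0146 = 1.46 mA.
V_CE = V_CC − I_C·R_C = 6.4 − 1.46×1.2 = 4.65 V > V_CE(sat), so the active-region assumption holds.

active; I_C ≈ 1.5 mA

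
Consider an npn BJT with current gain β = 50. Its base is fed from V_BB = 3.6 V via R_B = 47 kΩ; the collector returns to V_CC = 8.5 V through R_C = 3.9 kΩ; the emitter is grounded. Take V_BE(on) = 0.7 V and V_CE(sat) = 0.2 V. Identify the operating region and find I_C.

saturation; I_C ≈ 2.1 mA

Assume active: I_B = (3.6 − 0.7)/47 = 0.0617 mA, giving I_C = β·I_B = 3.09 mA.
But then V_CE = 8.5 − 3.09×3.9 = -3.53 V < V_CE(sat) = 0.2 V — impossible in the active region.
So the transistor is saturated. With V_CE = 0.2 V, I_C = (V_CC − 0.2)/R_C = 8.3/3.9 = 2.13 mA.
Check: β·I_B = 3.09 mA > I_C = 2.13 mA, confirming saturation.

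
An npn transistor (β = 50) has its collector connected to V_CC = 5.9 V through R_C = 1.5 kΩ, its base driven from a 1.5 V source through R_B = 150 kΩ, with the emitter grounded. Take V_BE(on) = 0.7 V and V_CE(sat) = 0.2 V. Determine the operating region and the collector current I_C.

Assume active. Base-emitter loop: I_B = (V_BB − V_BE)/R_B = (1.5 − 0.7)/150 = 0.00533 mA.
I_C = β·I_B = 50×0.00533 = 0.267 mA.
V_CE = V_CC − I_C·R_C = 5.9 − 0.267×1.5 = 5.5 V > V_CE(sat), so the active-region assumption holds.

active; I_C ≈ 0.27 mA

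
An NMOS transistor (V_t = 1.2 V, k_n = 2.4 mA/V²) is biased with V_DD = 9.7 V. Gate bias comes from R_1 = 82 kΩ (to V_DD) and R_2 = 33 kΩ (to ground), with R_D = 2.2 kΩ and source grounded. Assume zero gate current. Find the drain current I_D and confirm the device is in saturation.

V_G = V_DD·R_2/(R_1+R_2) = 9.7×33/115 = 2.78 V. With the source grounded, V_GS = V_G = 2.78 V.
Assume saturation: I_D = (k_n/2)(V_GS − V_t)² = (2.4/2)×(2.78 − 1.2)² = 1.2×1.58² = 3.01 mA.
V_DS = V_DD − I_D·R_D = 9.7 − 3.01×2.2 = 3.08 V.
Saturation requires V_DS ≥ V_GS − V_t = 1.58 V; 3.08 ≥ 1.58 ✓.

I_D ≈ 3 mA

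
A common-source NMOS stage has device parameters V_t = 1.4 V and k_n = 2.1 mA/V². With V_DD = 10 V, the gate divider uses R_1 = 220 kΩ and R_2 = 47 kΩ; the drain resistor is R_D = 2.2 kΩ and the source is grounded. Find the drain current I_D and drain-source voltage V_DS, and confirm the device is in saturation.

I_D ≈ 0.14 mA, V_DS ≈ 9.7 V

V_G = V_DD·R_2/(R_1+R_2) = 10×47/267 = 1.76 V. With the source grounded, V_GS = V_G = 1.76 V.
Assume saturation: I_D = (k_n/2)(V_GS − V_t)² = (2.1/2)×(1.76 − 1.4)² = 1.05×0.36² = 0.136 mA.
V_DS = V_DD − I_D·R_D = 10 − 0.136×2.2 = 9.7 V.
Saturation requires V_DS ≥ V_GS − V_t = 0.36 V; 9.7 ≥ 0.36 ✓.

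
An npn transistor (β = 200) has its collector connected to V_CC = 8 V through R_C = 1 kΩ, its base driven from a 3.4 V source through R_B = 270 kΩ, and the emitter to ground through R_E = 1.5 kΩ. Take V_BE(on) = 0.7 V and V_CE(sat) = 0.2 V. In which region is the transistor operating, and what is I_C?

active; I_C ≈ 0.94 mA

Assume active. Base-emitter loop: I_B = (V_BB − V_BE)/(R_B + (β+1)R_E) = (3.4 − 0.7)/(270 + 201×1.5) = 0.00472 mA.
I_C = β·I_B = 200×0.00472 = 0.945 mA.
V_CE = V_CC − I_C·R_C − I_E·R_E = 8 − 0.945×1 − 0.95×1.5 = 5.63 V > V_CE(sat), so the active-region assumption holds.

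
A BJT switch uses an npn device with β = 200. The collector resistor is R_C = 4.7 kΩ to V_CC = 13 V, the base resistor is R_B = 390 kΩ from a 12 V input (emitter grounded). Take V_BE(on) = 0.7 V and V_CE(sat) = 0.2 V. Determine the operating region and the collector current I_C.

Assume active: I_B = (12 − 0.7)/390 = 0.029 mA, giving I_C = β·I_B = 5.79 mA.
But then V_CE = 13 − 5.79×4.7 = -14.2 V < V_CE(sat) = 0.2 V — impossible in the active region.
So the transistor is saturated. With V_CE = 0.2 V, I_C = (V_CC − 0.2)/R_C = 12.8/4.7 = 2.72 mA.
Check: β·I_B = 5.79 mA > I_C = 2.72 mA, confirming saturation.

saturation; I_C ≈ 2.7 mA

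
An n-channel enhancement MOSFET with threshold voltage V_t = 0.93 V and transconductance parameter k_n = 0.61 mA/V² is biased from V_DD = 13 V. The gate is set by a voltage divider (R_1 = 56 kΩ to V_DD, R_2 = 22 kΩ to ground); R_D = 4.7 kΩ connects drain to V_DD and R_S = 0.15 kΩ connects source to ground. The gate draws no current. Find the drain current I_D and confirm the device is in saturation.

V_G = V_DD·R_2/(R_1+R_2) = 13×22/78 = 3.67 V.
Assume saturation: I_D = (k_n/2)(V_GS − V_t)² with V_GS = V_G − I_D·R_S = 3.67 − 0.15·I_D.
Substituting gives 0.00686·I_D² − 1.25·I_D + 2.28 = 0, with roots I_D = 1.85 or 180 mA.
The root I_D = 180 mA gives V_GS = -23.4 V ≤ V_t, so take I_D = 1.85 mA.
Then V_GS = 3.39 V and V_DS = V_DD − I_D(R_D+R_S) = 13 − 1.85×4.85 = 4.05 V.
Saturation requires V_DS ≥ V_GS − V_t = 2.46 V; 4.05 ≥ 2.46 ✓.

I_D ≈ 1.8 mA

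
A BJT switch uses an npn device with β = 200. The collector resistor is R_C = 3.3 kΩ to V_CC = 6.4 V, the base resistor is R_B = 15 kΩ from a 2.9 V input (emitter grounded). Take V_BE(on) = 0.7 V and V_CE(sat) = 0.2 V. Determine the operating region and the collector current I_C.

saturation; I_C ≈ 1.9 mA

Assume active: I_B = (2.9 − 0.7)/15 = 0.147 mA, giving I_C = β·I_B = 29.3 mA.
But then V_CE = 6.4 − 29.3×3.3 = -90.4 V < V_CE(sat) = 0.2 V — impossible in the active region.
So the transistor is saturated. With V_CE = 0.2 V, I_C = (V_CC − 0.2)/R_C = 6.2/3.3 = 1.88 mA.
Check: β·I_B = 29.3 mA > I_C = 1.88 mA, confirming saturation.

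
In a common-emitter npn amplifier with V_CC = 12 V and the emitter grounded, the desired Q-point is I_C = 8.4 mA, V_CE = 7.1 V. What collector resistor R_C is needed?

R_C ≈ 0.58 kΩ

Collector loop: V_CC = I_C·R_C + V_CE.
R_C = (V_CC − V_CE)/I_C = (12 − 7.1)/8.4 = 0.583 kΩ.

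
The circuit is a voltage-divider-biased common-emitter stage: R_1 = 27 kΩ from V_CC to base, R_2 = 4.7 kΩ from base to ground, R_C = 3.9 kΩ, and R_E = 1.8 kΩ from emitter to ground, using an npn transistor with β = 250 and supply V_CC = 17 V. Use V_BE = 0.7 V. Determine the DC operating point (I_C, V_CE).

I_C ≈ 1 mA, V_CE ≈ 11 V

Thevenize the base divider: V_Th = V_CC·R_2/(R_1+R_2) = 17×4.7/31.7 = 2.52 V, R_Th = R_1‖R_2 = 4 kΩ.
Base-emitter loop: V_Th = I_B·R_Th + V_BE + (β+1)I_B·R_E, so I_B = (2.52 − 0.7) / (4 + 251×1.8) = 0.00399 mA.
I_C = β·I_B = 250×0.00399 = 0.999 mA, and I_E = (β+1)I_B = 1 mA.
V_CE = V_CC − I_C·R_C − I_E·R_E = 17 − 0.999×3.9 − 1×1.8 = 11.3 V.
V_CE = 11.3 V > 0.2 V confirms active-region operation.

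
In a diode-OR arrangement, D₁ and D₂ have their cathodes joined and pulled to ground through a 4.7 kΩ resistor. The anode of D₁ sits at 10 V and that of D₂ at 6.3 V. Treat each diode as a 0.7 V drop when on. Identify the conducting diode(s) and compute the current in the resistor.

Assume both conduct. Then node N would need to be at both 10−0.7 = 9.3 V and 6.3−0.7 = 5.6 V, which is impossible.
Assume only D₁ conducts: V_N = 10 − 0.7 = 9.3 V, so I_R = 9.3/4.7 = 1.98 mA.
Check D₂: its anode-to-cathode voltage is 6.3 − 9.3 = -3 V < 0.7 V, so it is off. The assumption is consistent.

Only D₁ conducts; I_R ≈ 2 mA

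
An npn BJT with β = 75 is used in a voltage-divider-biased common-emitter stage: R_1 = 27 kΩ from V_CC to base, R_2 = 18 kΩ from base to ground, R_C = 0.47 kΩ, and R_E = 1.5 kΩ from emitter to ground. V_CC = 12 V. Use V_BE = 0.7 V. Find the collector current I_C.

I_C ≈ 2.5 mA

Thevenize the base divider: V_Th = V_CC·R_2/(R_1+R_2) = 12×18/45 = 4.8 V, R_Th = R_1‖R_2 = 10.8 kΩ.
Base-emitter loop: V_Th = I_B·R_Th + V_BE + (β+1)I_B·R_E, so I_B = (4.8 − 0.7) / (10.8 + 76×1.5) = 0.0329 mA.
I_C = β·I_B = 75×0.0329 = 2.46 mA, and I_E = (β+1)I_B = 2.5 mA.
V_CE = V_CC − I_C·R_C − I_E·R_E = 12 − 2.46×0.47 − 2.5×1.5 = 7.1 V.
V_CE = 7.1 V > 0.2 V confirms active-region operation.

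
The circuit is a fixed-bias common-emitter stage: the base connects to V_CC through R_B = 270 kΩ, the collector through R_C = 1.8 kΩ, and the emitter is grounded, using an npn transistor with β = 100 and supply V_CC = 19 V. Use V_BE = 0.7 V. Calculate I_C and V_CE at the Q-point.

Base loop: V_CC = I_B·R_B + V_BE, so I_B = (19 − 0.7)/270 kΩ = 0.0678 mA.
In the active region I_C = β·I_B = 100 × 0.0678 = 6.78 mA.
Collector loop: V_CE = V_CC − I_C·R_C = 19 − 6.78×1.8 = 6.8 V.
Since V_CE = 6.8 V > V_CE(sat) ≈ 0.2 V, the transistor is in the active region as assumed.

I_C ≈ 6.8 mA, V_CE ≈ 6.8 V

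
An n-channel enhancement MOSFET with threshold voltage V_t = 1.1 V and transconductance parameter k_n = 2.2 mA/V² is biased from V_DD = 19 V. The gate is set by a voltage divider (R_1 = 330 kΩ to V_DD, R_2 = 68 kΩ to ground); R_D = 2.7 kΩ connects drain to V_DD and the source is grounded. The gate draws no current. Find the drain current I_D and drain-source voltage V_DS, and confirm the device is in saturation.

I_D ≈ 5.1 mA, V_DS ≈ 5.3 V

V_G = V_DD·R_2/(R_1+R_2) = 19×68/398 = 3.25 V. With the source grounded, V_GS = V_G = 3.25 V.
Assume saturation: I_D = (k_n/2)(V_GS − V_t)² = (2.2/2)×(3.25 − 1.1)² = 1.1×2.15² = 5.07 mA.
V_DS = V_DD − I_D·R_D = 19 − 5.07×2.7 = 5.32 V.
Saturation requires V_DS ≥ V_GS − V_t = 2.15 V; 5.32 ≥ 2.15 ✓.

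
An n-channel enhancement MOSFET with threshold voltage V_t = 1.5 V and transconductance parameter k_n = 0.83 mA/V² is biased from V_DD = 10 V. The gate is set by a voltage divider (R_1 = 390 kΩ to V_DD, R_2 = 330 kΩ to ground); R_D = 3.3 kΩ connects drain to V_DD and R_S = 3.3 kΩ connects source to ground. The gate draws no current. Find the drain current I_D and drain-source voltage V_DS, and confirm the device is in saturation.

I_D ≈ 0.58 mA, V_DS ≈ 6.2 V

V_G = V_DD·R_2/(R_1+R_2) = 10×330/720 = 4.58 V.
Assume saturation: I_D = (k_n/2)(V_GS − V_t)² with V_GS = V_G − I_D·R_S = 4.58 − 3.3·I_D.
Substituting gives 4.52·I_D² − 9.45·I_D + 3.95 = 0, with roots I_D = 0.577 or 1.51 mA.
The root I_D = 1.51 mA gives V_GS = -0.409 V ≤ V_t, so take I_D = 0.577 mA.
Then V_GS = 2.68 V and V_DS = V_DD − I_D(R_D+R_S) = 10 − 0.577×6.6 = 6.19 V.
Saturation requires V_DS ≥ V_GS − V_t = 1.18 V; 6.19 ≥ 1.18 ✓.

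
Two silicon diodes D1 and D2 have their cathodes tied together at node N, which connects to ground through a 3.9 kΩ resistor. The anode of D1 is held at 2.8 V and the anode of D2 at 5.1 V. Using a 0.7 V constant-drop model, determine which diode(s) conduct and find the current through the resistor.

Only D2 conducts; I_R ≈ 1.1 mA

Assume both conduct. Then node N would need to be at both 2.8−0.7 = 2.1 V and 5.1−0.7 = 4.4 V, which is impossible.
Assume only D2 conducts: V_N = 5.1 − 0.7 = 4.4 V, so I_R = 4.4/3.9 = 1.13 mA.
Check D1: its anode-to-cathode voltage is 2.8 − 4.4 = -1.6 V < 0.7 V, so it is off. The assumption is consistent.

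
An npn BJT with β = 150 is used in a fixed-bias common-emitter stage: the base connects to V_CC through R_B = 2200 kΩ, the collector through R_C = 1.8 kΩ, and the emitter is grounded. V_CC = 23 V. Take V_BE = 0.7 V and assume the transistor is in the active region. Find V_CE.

V_CE ≈ 20 V

Base loop: V_CC = I_B·R_B + V_BE, so I_B = (23 − 0.7)/2200 kΩ = 0.0101 mA.
In the active region I_C = β·I_B = 150 × 0.0101 = 1.52 mA.
Collector loop: V_CE = V_CC − I_C·R_C = 23 − 1.52×1.8 = 20.3 V.
Since V_CE = 20.3 V > V_CE(sat) ≈ 0.2 V, the transistor is in the active region as assumed.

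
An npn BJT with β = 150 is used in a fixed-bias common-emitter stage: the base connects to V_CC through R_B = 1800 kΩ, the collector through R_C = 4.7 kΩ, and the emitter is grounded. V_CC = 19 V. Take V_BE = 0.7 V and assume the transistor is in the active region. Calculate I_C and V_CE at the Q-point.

Base loop: V_CC = I_B·R_B + V_BE, so I_B = (19 − 0.7)/1800 kΩ = 0.0102 mA.
In the active region I_C = β·I_B = 150 × 0.0102 = 1.53 mA.
Collector loop: V_CE = V_CC − I_C·R_C = 19 − 1.53×4.7 = 11.8 V.
Since V_CE = 11.8 V > V_CE(sat) ≈ 0.2 V, the transistor is in the active region as assumed.

I_C ≈ 1.5 mA, V_CE ≈ 12 V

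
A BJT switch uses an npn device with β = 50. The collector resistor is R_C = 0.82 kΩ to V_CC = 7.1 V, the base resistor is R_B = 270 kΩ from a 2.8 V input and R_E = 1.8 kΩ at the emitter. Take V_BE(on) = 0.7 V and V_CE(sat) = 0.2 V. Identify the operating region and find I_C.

active; I_C ≈ 0.29 mA

Assume active. Base-emitter loop: I_B = (V_BB − V_BE)/(R_B + (β+1)R_E) = (2.8 − 0.7)/(270 + 51×1.8) = 0.0058 mA.
I_C = β·I_B = 50×0.0058 = 0.29 mA.
V_CE = V_CC − I_C·R_C − I_E·R_E = 7.1 − 0.29×0.82 − 0.296×1.8 = 6.33 V > V_CE(sat), so the active-region assumption holds.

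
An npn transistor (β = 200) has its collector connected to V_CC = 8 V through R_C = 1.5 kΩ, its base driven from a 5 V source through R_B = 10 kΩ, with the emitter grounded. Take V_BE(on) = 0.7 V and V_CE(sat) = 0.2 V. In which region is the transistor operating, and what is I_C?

saturation; I_C ≈ 5.2 mA

Assume active: I_B = (5 − 0.7)/10 = 0.43 mA, giving I_C = β·I_B = 86 mA.
But then V_CE = 8 − 86×1.5 = -121 V < V_CE(sat) = 0.2 V — impossible in the active region.
So the transistor is saturated. With V_CE = 0.2 V, I_C = (V_CC − 0.2)/R_C = 7.8/1.5 = 5.2 mA.
Check: β·I_B = 86 mA > I_C = 5.2 mA, confirming saturation.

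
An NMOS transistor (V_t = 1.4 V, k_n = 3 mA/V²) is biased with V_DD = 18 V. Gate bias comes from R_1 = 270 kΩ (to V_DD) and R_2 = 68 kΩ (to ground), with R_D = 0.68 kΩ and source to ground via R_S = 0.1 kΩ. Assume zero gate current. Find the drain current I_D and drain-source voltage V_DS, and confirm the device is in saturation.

V_G = V_DD·R_2/(R_1+R_2) = 18×68/338 = 3.62 V.
Assume saturation: I_D = (k_n/2)(V_GS − V_t)² with V_GS = V_G − I_D·R_S = 3.62 − 0.1·I_D.
Substituting gives 0.015·I_D² − 1.67·I_D + 7.4 = 0, with roots I_D = 4.63 or 106 mA.
The root I_D = 106 mA gives V_GS = -7.02 V ≤ V_t, so take I_D = 4.63 mA.
Then V_GS = 3.16 V and V_DS = V_DD − I_D(R_D+R_S) = 18 − 4.63×0.78 = 14.4 V.
Saturation requires V_DS ≥ V_GS − V_t = 1.76 V; 14.4 ≥ 1.76 ✓.

I_D ≈ 4.6 mA, V_DS ≈ 14 V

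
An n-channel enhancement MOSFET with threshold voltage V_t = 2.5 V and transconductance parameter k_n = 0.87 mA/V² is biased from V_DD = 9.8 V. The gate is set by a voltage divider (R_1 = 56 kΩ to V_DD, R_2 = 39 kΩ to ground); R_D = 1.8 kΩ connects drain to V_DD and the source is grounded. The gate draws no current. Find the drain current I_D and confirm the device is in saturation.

I_D ≈ 1 mA

V_G = V_DD·R_2/(R_1+R_2) = 9.8×39/95 = 4.02 V. With the source grounded, V_GS = V_G = 4.02 V.
Assume saturation: I_D = (k_n/2)(V_GS − V_t)² = (0.87/2)×(4.02 − 2.5)² = 0.435×1.52² = 1.01 mA.
V_DS = V_DD − I_D·R_D = 9.8 − 1.01×1.8 = 7.98 V.
Saturation requires V_DS ≥ V_GS − V_t = 1.52 V; 7.98 ≥ 1.52 ✓.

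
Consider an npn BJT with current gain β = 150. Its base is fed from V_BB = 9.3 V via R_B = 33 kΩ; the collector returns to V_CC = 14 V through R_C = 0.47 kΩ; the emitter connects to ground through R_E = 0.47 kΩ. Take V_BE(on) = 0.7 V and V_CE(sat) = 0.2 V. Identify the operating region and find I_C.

Assume active. Base-emitter loop: I_B = (V_BB − V_BE)/(R_B + (β+1)R_E) = (9.3 − 0.7)/(33 + 151×0.47) = 0.0827 mA.
I_C = β·I_B = 150×0.0827 = 12.4 mA.
V_CE = V_CC − I_C·R_C − I_E·R_E = 14 − 12.4×0.47 − 12.5×0.47 = 2.3 V > V_CE(sat), so the active-region assumption holds.

active; I_C ≈ 12 mA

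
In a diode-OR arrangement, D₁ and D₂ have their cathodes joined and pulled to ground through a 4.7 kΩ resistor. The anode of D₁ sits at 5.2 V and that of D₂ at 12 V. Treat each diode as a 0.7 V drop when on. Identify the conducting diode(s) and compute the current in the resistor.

Assume both conduct. Then node N would need to be at both 5.2−0.7 = 4.5 V and 12−0.7 = 11.3 V, which is impossible.
Assume only D₂ conducts: V_N = 12 − 0.7 = 11.3 V, so I_R = 11.3/4.7 = 2.4 mA.
Check D₁: its anode-to-cathode voltage is 5.2 − 11.3 = -6.1 V < 0.7 V, so it is off. The assumption is consistent.

Only D₂ conducts; I_R ≈ 2.4 mA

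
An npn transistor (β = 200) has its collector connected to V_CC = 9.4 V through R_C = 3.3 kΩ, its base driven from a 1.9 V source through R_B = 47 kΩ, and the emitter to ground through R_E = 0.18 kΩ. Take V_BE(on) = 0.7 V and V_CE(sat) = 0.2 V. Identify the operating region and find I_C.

Assume active: I_B = (1.9 − 0.7)/(47 + 201×0.18) = 0.0144 mA, I_C = β·I_B = 2.89 mA.
Then V_CE = 9.4 − 2.89×3.3 − 2.9×0.18 = -0.643 V < 0.2 V — the active assumption fails.
Re-solve with V_CE = 0.2 V. KCL at the emitter: V_E/R_E = (V_BB−0.7−V_E)/R_B + (V_CC−0.2−V_E)/R_C, giving V_E = 0.478 V.
I_C = (V_CC − 0.2 − V_E)/R_C = (9.2 − 0.478)/3.3 = 2.64 mA.
Check: I_B = (1.2 − 0.478)/47 = 0.0154 mA, and β·I_B = 3.07 mA > I_C, confirming saturation.

saturation; I_C ≈ 2.6 mA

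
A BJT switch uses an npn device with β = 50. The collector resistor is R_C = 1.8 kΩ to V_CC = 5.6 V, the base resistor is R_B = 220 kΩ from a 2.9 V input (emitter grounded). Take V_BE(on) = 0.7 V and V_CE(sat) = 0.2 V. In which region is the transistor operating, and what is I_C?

Assume active. Base-emitter loop: I_B = (V_BB − V_BE)/R_B = (2.9 − 0.7)/220 = 0.01 mA.
I_C = β·I_B = 50×0.01 = 0.5 mA.
V_CE = V_CC − I_C·R_C = 5.6 − 0.5×1.8 = 4.7 V > V_CE(sat), so the active-region assumption holds.

active; I_C ≈ 0.5 mA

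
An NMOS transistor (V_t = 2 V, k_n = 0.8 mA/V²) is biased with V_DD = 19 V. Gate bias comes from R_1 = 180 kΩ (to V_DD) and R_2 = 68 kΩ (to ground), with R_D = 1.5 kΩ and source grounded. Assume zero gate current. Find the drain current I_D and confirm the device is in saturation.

V_G = V_DD·R_2/(R_1+R_2) = 19×68/248 = 5.21 V. With the source grounded, V_GS = V_G = 5.21 V.
Assume saturation: I_D = (k_n/2)(V_GS − V_t)² = (0.8/2)×(5.21 − 2)² = 0.4×3.21² = 4.12 mA.
V_DS = V_DD − I_D·R_D = 19 − 4.12×1.5 = 12.8 V.
Saturation requires V_DS ≥ V_GS − V_t = 3.21 V; 12.8 ≥ 3.21 ✓.

I_D ≈ 4.1 mA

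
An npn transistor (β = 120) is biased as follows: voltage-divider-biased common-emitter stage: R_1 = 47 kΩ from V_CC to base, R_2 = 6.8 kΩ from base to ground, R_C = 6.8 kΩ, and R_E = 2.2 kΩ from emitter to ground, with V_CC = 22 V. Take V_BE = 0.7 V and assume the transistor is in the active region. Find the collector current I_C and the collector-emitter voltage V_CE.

Thevenize the base divider: V_Th = V_CC·R_2/(R_1+R_2) = 22×6.8/53.8 = 2.78 V, R_Th = R_1‖R_2 = 5.94 kΩ.
Base-emitter loop: V_Th = I_B·R_Th + V_BE + (β+1)I_B·R_E, so I_B = (2.78 − 0.7) / (5.94 + 121×2.2) = 0.00765 mA.
I_C = β·I_B = 120×0.00765 = 0.917 mA, and I_E = (β+1)I_B = 0.925 mA.
V_CE = V_CC − I_C·R_C − I_E·R_E = 22 − 0.917×6.8 − 0.925×2.2 = 13.7 V.
V_CE = 13.7 V > 0.2 V confirms active-region operation.

I_C ≈ 0.92 mA, V_CE ≈ 14 V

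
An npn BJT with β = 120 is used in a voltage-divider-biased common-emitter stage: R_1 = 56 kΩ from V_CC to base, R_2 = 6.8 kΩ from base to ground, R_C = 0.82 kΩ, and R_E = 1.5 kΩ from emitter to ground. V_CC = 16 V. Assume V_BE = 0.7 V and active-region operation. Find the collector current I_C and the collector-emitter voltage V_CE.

I_C ≈ 0.66 mA, V_CE ≈ 14 V

Thevenize the base divider: V_Th = V_CC·R_2/(R_1+R_2) = 16×6.8/62.8 = 1.73 V, R_Th = R_1‖R_2 = 6.06 kΩ.
Base-emitter loop: V_Th = I_B·R_Th + V_BE + (β+1)I_B·R_E, so I_B = (1.73 − 0.7) / (6.06 + 121×1.5) = 0.0055 mA.
I_C = β·I_B = 120×0.0055 = 0.661 mA, and I_E = (β+1)I_B = 0.666 mA.
V_CE = V_CC − I_C·R_C − I_E·R_E = 16 − 0.661×0.82 − 0.666×1.5 = 14.5 V.
V_CE = 14.5 V > 0.2 V confirms active-region operation.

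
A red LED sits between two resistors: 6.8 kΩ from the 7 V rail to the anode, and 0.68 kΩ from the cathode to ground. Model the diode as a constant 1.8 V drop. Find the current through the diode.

I ≈ 0.7 mA

The two resistors are in series with the diode, so KVL gives 7 = I·6.8 + 1.8 + I·0.68.
I = (7 − 1.8) / (6.8 + 0.68) kΩ = 5.2 / 7.48 = 0.695 mA.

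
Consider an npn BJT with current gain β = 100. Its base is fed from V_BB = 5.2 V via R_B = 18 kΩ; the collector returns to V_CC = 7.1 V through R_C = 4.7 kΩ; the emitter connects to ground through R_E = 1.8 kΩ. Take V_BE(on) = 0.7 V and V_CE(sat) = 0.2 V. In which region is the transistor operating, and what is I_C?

Assume active: I_B = (5.2 − 0.7)/(18 + 101×1.8) = 0.0225 mA, I_C = β·I_B = 2.25 mA.
Then V_CE = 7.1 − 2.25×4.7 − 2.27×1.8 = -7.58 V < 0.2 V — the active assumption fails.
Re-solve with V_CE = 0.2 V. KCL at the emitter: V_E/R_E = (V_BB−0.7−V_E)/R_B + (V_CC−0.2−V_E)/R_C, giving V_E = 2.09 V.
I_C = (V_CC − 0.2 − V_E)/R_C = (6.9 − 2.09)/4.7 = 1.02 mA.
Check: I_B = (4.5 − 2.09)/18 = 0.134 mA, and β·I_B = 13.4 mA > I_C, confirming saturation.

saturation; I_C ≈ 1 mA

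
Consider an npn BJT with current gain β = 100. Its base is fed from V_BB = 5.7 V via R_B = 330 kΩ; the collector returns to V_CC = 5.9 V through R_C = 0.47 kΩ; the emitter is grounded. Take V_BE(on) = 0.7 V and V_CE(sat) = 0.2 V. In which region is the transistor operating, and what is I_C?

Assume active. Base-emitter loop: I_B = (V_BB − V_BE)/R_B = (5.7 − 0.7)/330 = 0.0152 mA.
I_C = β·I_B = 100×0.0152 = 1.52 mA.
V_CE = V_CC − I_C·R_C = 5.9 − 1.52×0.47 = 5.19 V > V_CE(sat), so the active-region assumption holds.

active; I_C ≈ 1.5 mA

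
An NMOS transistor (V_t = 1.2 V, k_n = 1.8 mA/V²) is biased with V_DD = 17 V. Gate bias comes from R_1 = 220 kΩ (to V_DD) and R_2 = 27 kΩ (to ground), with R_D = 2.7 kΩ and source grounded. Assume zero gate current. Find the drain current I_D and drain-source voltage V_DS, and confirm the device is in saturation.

V_G = V_DD·R_2/(R_1+R_2) = 17×27/247 = 1.86 V. With the source grounded, V_GS = V_G = 1.86 V.
Assume saturation: I_D = (k_n/2)(V_GS − V_t)² = (1.8/2)×(1.86 − 1.2)² = 0.9×0.658² = 0.39 mA.
V_DS = V_DD − I_D·R_D = 17 − 0.39×2.7 = 15.9 V.
Saturation requires V_DS ≥ V_GS − V_t = 0.658 V; 15.9 ≥ 0.658 ✓.

I_D ≈ 0.39 mA, V_DS ≈ 16 V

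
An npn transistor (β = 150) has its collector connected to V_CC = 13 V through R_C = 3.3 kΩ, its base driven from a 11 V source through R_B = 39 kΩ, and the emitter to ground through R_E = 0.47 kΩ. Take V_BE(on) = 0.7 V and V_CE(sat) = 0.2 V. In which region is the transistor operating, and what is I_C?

saturation; I_C ≈ 3.4 mA

Assume active: I_B = (11 − 0.7)/(39 + 151×0.47) = 0.0937 mA, I_C = β·I_B = 14 mA.
Then V_CE = 13 − 14×3.3 − 14.1×0.47 = -40 V < 0.2 V — the active assumption fails.
Re-solve with V_CE = 0.2 V. KCL at the emitter: V_E/R_E = (V_BB−0.7−V_E)/R_B + (V_CC−0.2−V_E)/R_C, giving V_E = 1.69 V.
I_C = (V_CC − 0.2 − V_E)/R_C = (12.8 − 1.69)/3.3 = 3.37 mA.
Check: I_B = (10.3 − 1.69)/39 = 0.221 mA, and β·I_B = 33.1 mA > I_C, confirming saturation.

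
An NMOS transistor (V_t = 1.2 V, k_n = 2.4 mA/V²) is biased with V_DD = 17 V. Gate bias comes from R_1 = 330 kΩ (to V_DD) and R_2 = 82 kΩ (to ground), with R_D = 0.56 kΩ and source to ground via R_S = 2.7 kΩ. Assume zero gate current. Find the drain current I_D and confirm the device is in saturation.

I_D ≈ 0.56 mA

V_G = V_DD·R_2/(R_1+R_2) = 17×82/412 = 3.38 V.
Assume saturation: I_D = (k_n/2)(V_GS − V_t)² with V_GS = V_G − I_D·R_S = 3.38 − 2.7·I_D.
Substituting gives 8.75·I_D² − 15.1·I_D + 5.72 = 0, with roots I_D = 0.556 or 1.18 mA.
The root I_D = 1.18 mA gives V_GS = 0.21 V ≤ V_t, so take I_D = 0.556 mA.
Then V_GS = 1.88 V and V_DS = V_DD − I_D(R_D+R_S) = 17 − 0.556×3.26 = 15.2 V.
Saturation requires V_DS ≥ V_GS − V_t = 0.681 V; 15.2 ≥ 0.681 ✓.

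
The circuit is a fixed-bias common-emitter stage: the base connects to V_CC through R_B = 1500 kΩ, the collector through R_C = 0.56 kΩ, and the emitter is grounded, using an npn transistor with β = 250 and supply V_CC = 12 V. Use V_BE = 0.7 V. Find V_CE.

V_CE ≈ 11 V

Base loop: V_CC = I_B·R_B + V_BE, so I_B = (12 − 0.7)/1500 kΩ = 0.00753 mA.
In the active region I_C = β·I_B = 250 × 0.00753 = 1.88 mA.
Collector loop: V_CE = V_CC − I_C·R_C = 12 − 1.88×0.56 = 10.9 V.
Since V_CE = 10.9 V > V_CE(sat) ≈ 0.2 V, the transistor is in the active region as assumed.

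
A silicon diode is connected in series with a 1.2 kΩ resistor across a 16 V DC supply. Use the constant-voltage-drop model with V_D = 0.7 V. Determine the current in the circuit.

KVL around the loop: 16 = V_D + I·R = 0.7 + I × 1.2 kΩ.
So I = (16 − 0.7) / 1.2 kΩ = 15.3 / 1.2 = 12.8 mA.

I ≈ 13 mA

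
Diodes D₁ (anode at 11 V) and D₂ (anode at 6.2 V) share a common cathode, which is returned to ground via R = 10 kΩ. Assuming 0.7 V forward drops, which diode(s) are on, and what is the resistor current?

Only D₁ conducts; I_R ≈ 1 mA

Assume both conduct. Then node N would need to be at both 11−0.7 = 10.3 V and 6.2−0.7 = 5.5 V, which is impossible.
Assume only D₁ conducts: V_N = 11 − 0.7 = 10.3 V, so I_R = 10.3/10 = 1.03 mA.
Check D₂: its anode-to-cathode voltage is 6.2 − 10.3 = -4.1 V < 0.7 V, so it is off. The assumption is consistent.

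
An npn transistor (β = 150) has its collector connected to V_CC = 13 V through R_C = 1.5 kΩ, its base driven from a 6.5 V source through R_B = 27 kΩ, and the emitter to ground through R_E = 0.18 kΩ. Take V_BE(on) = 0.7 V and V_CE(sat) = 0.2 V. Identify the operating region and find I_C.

saturation; I_C ≈ 7.6 mA

Assume active: I_B = (6.5 − 0.7)/(27 + 151×0.18) = 0.107 mA, I_C = β·I_B = 16.1 mA.
Then V_CE = 13 − 16.1×1.5 − 16.2×0.18 = -14 V < 0.2 V — the active assumption fails.
Re-solve with V_CE = 0.2 V. KCL at the emitter: V_E/R_E = (V_BB−0.7−V_E)/R_B + (V_CC−0.2−V_E)/R_C, giving V_E = 1.4 V.
I_C = (V_CC − 0.2 − V_E)/R_C = (12.8 − 1.4)/1.5 = 7.6 mA.
Check: I_B = (5.8 − 1.4)/27 = 0.163 mA, and β·I_B = 24.5 mA > I_C, confirming saturation.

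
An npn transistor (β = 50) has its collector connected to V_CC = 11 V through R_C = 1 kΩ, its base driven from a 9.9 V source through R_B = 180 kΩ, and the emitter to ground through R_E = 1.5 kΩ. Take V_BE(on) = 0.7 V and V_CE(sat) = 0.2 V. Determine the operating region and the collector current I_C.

Assume active. Base-emitter loop: I_B = (V_BB − V_BE)/(R_B + (β+1)R_E) = (9.9 − 0.7)/(180 + 51×1.5) = 0.0359 mA.
I_C = β·I_B = 50×0.0359 = 1.79 mA.
V_CE = V_CC − I_C·R_C − I_E·R_E = 11 − 1.79×1 − 1.83×1.5 = 6.46 V > V_CE(sat), so the active-region assumption holds.

active; I_C ≈ 1.8 mA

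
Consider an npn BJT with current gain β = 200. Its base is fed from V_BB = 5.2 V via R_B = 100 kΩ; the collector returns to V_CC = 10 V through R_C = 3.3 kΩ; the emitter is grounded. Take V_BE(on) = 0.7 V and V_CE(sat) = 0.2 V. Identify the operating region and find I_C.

saturation; I_C ≈ 3 mA

Assume active: I_B = (5.2 − 0.7)/100 = 0.045 mA, giving I_C = β·I_B = 9 mA.
But then V_CE = 10 − 9×3.3 = -19.7 V < V_CE(sat) = 0.2 V — impossible in the active region.
So the transistor is saturated. With V_CE = 0.2 V, I_C = (V_CC − 0.2)/R_C = 9.8/3.3 = 2.97 mA.
Check: β·I_B = 9 mA > I_C = 2.97 mA, confirming saturation.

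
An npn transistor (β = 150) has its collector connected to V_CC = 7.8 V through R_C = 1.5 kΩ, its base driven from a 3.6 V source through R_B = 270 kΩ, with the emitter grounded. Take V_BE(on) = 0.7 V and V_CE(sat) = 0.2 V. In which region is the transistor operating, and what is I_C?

Assume active. Base-emitter loop: I_B = (V_BB − V_BE)/R_B = (3.6 − 0.7)/270 = 0.0107 mA.
I_C = β·I_B = 150×0.0107 = 1.61 mA.
V_CE = V_CC − I_C·R_C = 7.8 − 1.61×1.5 = 5.38 V > V_CE(sat), so the active-region assumption holds.

active; I_C ≈ 1.6 mA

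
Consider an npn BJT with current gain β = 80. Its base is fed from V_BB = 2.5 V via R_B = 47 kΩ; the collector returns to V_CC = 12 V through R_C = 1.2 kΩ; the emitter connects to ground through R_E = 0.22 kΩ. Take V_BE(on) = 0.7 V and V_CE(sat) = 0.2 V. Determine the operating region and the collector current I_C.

Assume active. Base-emitter loop: I_B = (V_BB − V_BE)/(R_B + (β+1)R_E) = (2.5 − 0.7)/(47 + 81×0.22) = 0.0278 mA.
I_C = β·I_B = 80×0.0278 = 2.22 mA.
V_CE = V_CC − I_C·R_C − I_E·R_E = 12 − 2.22×1.2 − 2.25×0.22 = 8.84 V > V_CE(sat), so the active-region assumption holds.

active; I_C ≈ 2.2 mA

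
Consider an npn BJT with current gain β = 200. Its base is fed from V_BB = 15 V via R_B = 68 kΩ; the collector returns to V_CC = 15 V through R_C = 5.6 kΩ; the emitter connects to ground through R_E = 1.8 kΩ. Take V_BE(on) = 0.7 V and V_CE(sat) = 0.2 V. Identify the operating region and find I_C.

saturation; I_C ≈ 2 mA

Assume active: I_B = (15 − 0.7)/(68 + 201×1.8) = 0.0333 mA, I_C = β·I_B = 6.65 mA.
Then V_CE = 15 − 6.65×5.6 − 6.69×1.8 = -34.3 V < 0.2 V — the active assumption fails.
Re-solve with V_CE = 0.2 V. KCL at the emitter: V_E/R_E = (V_BB−0.7−V_E)/R_B + (V_CC−0.2−V_E)/R_C, giving V_E = 3.81 V.
I_C = (V_CC − 0.2 − V_E)/R_C = (14.8 − 3.81)/5.6 = 1.96 mA.
Check: I_B = (14.3 − 3.81)/68 = 0.154 mA, and β·I_B = 30.9 mA > I_C, confirming saturation.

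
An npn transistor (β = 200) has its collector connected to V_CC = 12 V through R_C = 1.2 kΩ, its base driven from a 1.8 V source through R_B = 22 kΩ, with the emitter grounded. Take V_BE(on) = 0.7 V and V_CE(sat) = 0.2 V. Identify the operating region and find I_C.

saturation; I_C ≈ 9.8 mA

Assume active: I_B = (1.8 − 0.7)/22 = 0.05 mA, giving I_C = β·I_B = 10 mA.
But then V_CE = 12 − 10×1.2 = 0 V < V_CE(sat) = 0.2 V — impossible in the active region.
So the transistor is saturated. With V_CE = 0.2 V, I_C = (V_CC − 0.2)/R_C = 11.8/1.2 = 9.83 mA.
Check: β·I_B = 10 mA > I_C = 9.83 mA, confirming saturation.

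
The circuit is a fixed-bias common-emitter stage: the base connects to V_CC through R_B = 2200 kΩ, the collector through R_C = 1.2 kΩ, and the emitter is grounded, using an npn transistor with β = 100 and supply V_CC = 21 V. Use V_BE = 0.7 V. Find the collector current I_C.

Base loop: V_CC = I_B·R_B + V_BE, so I_B = (21 − 0.7)/2200 kΩ = 0.00923 mA.
In the active region I_C = β·I_B = 100 × 0.00923 = 0.923 mA.
Collector loop: V_CE = V_CC − I_C·R_C = 21 − 0.923×1.2 = 19.9 V.
Since V_CE = 19.9 V > V_CE(sat) ≈ 0.2 V, the transistor is in the active region as assumed.

I_C ≈ 0.92 mA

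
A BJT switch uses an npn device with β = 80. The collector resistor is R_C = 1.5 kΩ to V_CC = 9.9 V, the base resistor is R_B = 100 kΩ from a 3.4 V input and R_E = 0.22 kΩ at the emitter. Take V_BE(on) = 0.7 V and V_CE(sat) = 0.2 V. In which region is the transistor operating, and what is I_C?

Assume active. Base-emitter loop: I_B = (V_BB − V_BE)/(R_B + (β+1)R_E) = (3.4 − 0.7)/(100 + 81×0.22) = 0.0229 mA.
I_C = β·I_B = 80×0.0229 = 1.83 mA.
V_CE = V_CC − I_C·R_C − I_E·R_E = 9.9 − 1.83×1.5 − 1.86×0.22 = 6.74 V > V_CE(sat), so the active-region assumption holds.

active; I_C ≈ 1.8 mA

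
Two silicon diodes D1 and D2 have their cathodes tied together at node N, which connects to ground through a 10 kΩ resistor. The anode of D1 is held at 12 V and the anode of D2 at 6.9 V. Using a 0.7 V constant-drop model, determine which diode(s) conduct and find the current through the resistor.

Only D1 conducts; I_R ≈ 1.1 mA

Assume both conduct. Then node N would need to be at both 12−0.7 = 11.3 V and 6.9−0.7 = 6.2 V, which is impossible.
Assume only D1 conducts: V_N = 12 − 0.7 = 11.3 V, so I_R = 11.3/10 = 1.13 mA.
Check D2: its anode-to-cathode voltage is 6.9 − 11.3 = -4.4 V < 0.7 V, so it is off. The assumption is consistent.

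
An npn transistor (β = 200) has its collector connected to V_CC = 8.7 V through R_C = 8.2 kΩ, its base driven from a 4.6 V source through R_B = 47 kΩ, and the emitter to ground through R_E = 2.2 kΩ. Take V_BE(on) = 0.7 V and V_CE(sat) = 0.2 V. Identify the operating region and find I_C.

Assume active: I_B = (4.6 − 0.7)/(47 + 201×2.2) = 0.00797 mA, I_C = β·I_B = 1.59 mA.
Then V_CE = 8.7 − 1.59×8.2 − 1.6×2.2 = -7.9 V < 0.2 V — the active assumption fails.
Re-solve with V_CE = 0.2 V. KCL at the emitter: V_E/R_E = (V_BB−0.7−V_E)/R_B + (V_CC−0.2−V_E)/R_C, giving V_E = 1.87 V.
I_C = (V_CC − 0.2 − V_E)/R_C = (8.5 − 1.87)/8.2 = 0.808 mA.
Check: I_B = (3.9 − 1.87)/47 = 0.0431 mA, and β·I_B = 8.63 mA > I_C, confirming saturation.

saturation; I_C ≈ 0.81 mA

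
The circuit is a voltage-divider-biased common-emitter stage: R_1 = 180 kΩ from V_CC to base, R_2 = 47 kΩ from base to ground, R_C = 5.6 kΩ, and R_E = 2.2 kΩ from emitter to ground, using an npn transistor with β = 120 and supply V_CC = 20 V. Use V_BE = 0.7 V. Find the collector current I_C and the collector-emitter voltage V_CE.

Thevenize the base divider: V_Th = V_CC·R_2/(R_1+R_2) = 20×47/227 = 4.14 V, R_Th = R_1‖R_2 = 37.3 kΩ.
Base-emitter loop: V_Th = I_B·R_Th + V_BE + (β+1)I_B·R_E, so I_B = (4.14 − 0.7) / (37.3 + 121×2.2) = 0.0113 mA.
I_C = β·I_B = 120×0.0113 = 1.36 mA, and I_E = (β+1)I_B = 1.37 mA.
V_CE = V_CC − I_C·R_C − I_E·R_E = 20 − 1.36×5.6 − 1.37×2.2 = 9.36 V.
V_CE = 9.36 V > 0.2 V confirms active-region operation.

I_C ≈ 1.4 mA, V_CE ≈ 9.4 V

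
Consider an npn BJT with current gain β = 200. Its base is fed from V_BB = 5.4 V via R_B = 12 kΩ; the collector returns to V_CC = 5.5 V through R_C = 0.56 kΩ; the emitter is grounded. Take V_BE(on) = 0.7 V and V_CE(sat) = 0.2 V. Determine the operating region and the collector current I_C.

Assume active: I_B = (5.4 − 0.7)/12 = 0.392 mA, giving I_C = β·I_B = 78.3 mA.
But then V_CE = 5.5 − 78.3×0.56 = -38.4 V < V_CE(sat) = 0.2 V — impossible in the active region.
So the transistor is saturated. With V_CE = 0.2 V, I_C = (V_CC − 0.2)/R_C = 5.3/0.56 = 9.46 mA.
Check: β·I_B = 78.3 mA > I_C = 9.46 mA, confirming saturation.

saturation; I_C ≈ 9.5 mA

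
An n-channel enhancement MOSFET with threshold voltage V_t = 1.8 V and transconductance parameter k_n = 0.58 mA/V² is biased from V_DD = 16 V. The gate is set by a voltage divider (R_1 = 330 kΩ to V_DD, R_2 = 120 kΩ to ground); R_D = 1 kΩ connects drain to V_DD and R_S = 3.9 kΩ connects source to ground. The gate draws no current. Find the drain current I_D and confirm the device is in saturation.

V_G = V_DD·R_2/(R_1+R_2) = 16×120/450 = 4.27 V.
Assume saturation: I_D = (k_n/2)(V_GS − V_t)² with V_GS = V_G − I_D·R_S = 4.27 − 3.9·I_D.
Substituting gives 4.41·I_D² − 6.58·I_D + 1.76 = 0, with roots I_D = 0.351 or 1.14 mA.
The root I_D = 1.14 mA gives V_GS = -0.184 V ≤ V_t, so take I_D = 0.351 mA.
Then V_GS = 2.9 V and V_DS = V_DD − I_D(R_D+R_S) = 16 − 0.351×4.9 = 14.3 V.
Saturation requires V_DS ≥ V_GS − V_t = 1.1 V; 14.3 ≥ 1.1 ✓.

I_D ≈ 0.35 mA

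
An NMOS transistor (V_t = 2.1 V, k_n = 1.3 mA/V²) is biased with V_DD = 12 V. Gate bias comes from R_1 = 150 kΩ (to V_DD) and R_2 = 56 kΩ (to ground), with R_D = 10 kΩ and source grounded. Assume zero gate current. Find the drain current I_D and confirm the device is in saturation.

V_G = V_DD·R_2/(R_1+R_2) = 12×56/206 = 3.26 V. With the source grounded, V_GS = V_G = 3.26 V.
Assume saturation: I_D = (k_n/2)(V_GS − V_t)² = (1.3/2)×(3.26 − 2.1)² = 0.65×1.16² = 0.878 mA.
V_DS = V_DD − I_D·R_D = 12 − 0.878×10 = 3.22 V.
Saturation requires V_DS ≥ V_GS − V_t = 1.16 V; 3.22 ≥ 1.16 ✓.

I_D ≈ 0.88 mA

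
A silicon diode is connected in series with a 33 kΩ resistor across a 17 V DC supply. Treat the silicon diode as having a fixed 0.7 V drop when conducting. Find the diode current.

I ≈ 0.49 mA

KVL around the loop: 17 = V_D + I·R = 0.7 + I × 33 kΩ.
So I = (17 − 0.7) / 33 kΩ = 16.3 / 33 = 0.494 mA.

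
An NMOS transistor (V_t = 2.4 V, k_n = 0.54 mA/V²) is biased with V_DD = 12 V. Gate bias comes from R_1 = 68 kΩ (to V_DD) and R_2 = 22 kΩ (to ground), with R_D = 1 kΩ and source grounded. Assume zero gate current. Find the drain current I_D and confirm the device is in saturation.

I_D ≈ 0.077 mA

V_G = V_DD·R_2/(R_1+R_2) = 12×22/90 = 2.93 V. With the source grounded, V_GS = V_G = 2.93 V.
Assume saturation: I_D = (k_n/2)(V_GS − V_t)² = (0.54/2)×(2.93 − 2.4)² = 0.27×0.533² = 0.0768 mA.
V_DS = V_DD − I_D·R_D = 12 − 0.0768×1 = 11.9 V.
Saturation requires V_DS ≥ V_GS − V_t = 0.533 V; 11.9 ≥ 0.533 ✓.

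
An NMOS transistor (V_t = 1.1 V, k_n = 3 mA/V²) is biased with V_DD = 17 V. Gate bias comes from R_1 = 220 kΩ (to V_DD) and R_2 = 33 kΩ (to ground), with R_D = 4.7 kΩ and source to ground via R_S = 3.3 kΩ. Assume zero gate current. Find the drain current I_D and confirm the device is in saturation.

V_G = V_DD·R_2/(R_1+R_2) = 17×33/253 = 2.22 V.
Assume saturation: I_D = (k_n/2)(V_GS − V_t)² with V_GS = V_G − I_D·R_S = 2.22 − 3.3·I_D.
Substituting gives 16.3·I_D² − 12.1·I_D + 1.87 = 0, with roots I_D = 0.222 or 0.516 mA.
The root I_D = 0.516 mA gives V_GS = 0.513 V ≤ V_t, so take I_D = 0.222 mA.
Then V_GS = 1.48 V and V_DS = V_DD − I_D(R_D+R_S) = 17 − 0.222×8 = 15.2 V.
Saturation requires V_DS ≥ V_GS − V_t = 0.385 V; 15.2 ≥ 0.385 ✓.

I_D ≈ 0.22 mA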